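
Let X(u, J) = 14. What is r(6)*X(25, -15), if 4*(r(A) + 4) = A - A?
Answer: -56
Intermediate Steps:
r(A) = -4 (r(A) = -4 + (A - A)/4 = -4 + (¼)*0 = -4 + 0 = -4)
r(6)*X(25, -15) = -4*14 = -56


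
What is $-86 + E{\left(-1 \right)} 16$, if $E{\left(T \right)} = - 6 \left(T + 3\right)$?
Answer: $-278$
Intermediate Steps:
$E{\left(T \right)} = -18 - 6 T$ ($E{\left(T \right)} = - 6 \left(3 + T\right) = -18 - 6 T$)
$-86 + E{\left(-1 \right)} 16 = -86 + \left(-18 - -6\right) 16 = -86 + \left(-18 + 6\right) 16 = -86 - 192 = -278$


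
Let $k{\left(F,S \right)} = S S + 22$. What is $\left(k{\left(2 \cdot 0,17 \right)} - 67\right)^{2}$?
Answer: $59536$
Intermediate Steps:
$k{\left(F,S \right)} = 22 + S^{2}$ ($k{\left(F,S \right)} = S^{2} + 22 = 22 + S^{2}$)
$\left(k{\left(2 \cdot 0,17 \right)} - 67\right)^{2} = \left(\left(22 + 17^{2}\right) - 67\right)^{2} = \left(\left(22 + 289\right) - 67\right)^{2} = \left(311 - 67\right)^{2} = 244^{2} = 59536$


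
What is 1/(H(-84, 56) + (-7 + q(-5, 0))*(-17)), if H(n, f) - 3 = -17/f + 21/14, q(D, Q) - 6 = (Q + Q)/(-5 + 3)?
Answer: 56/1187 ≈ 0.047178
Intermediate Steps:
q(D, Q) = 6 - Q (q(D, Q) = 6 + (Q + Q)/(-5 + 3) = 6 + (2*Q)/(-2) = 6 + (2*Q)*(-1/2) = 6 - Q)
H(n, f) = 9/2 - 17/f (H(n, f) = 3 + (-17/f + 21/14) = 3 + (-17/f + 21*(1/14)) = 3 + (-17/f + 3/2) = 3 + (3/2 - 17/f) = 9/2 - 17/f)
1/(H(-84, 56) + (-7 + q(-5, 0))*(-17)) = 1/((9/2 - 17/56) + (-7 + (6 - 1*0))*(-17)) = 1/((9/2 - 17*1/56) + (-7 + (6 + 0))*(-17)) = 1/((9/2 - 17/56) + (-7 + 6)*(-17)) = 1/(235/56 - 1*(-17)) = 1/(235/56 + 17) = 1/(1187/56) = 56/1187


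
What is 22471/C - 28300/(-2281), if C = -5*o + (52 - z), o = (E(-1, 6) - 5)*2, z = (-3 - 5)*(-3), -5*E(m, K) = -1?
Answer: 53407151/173356 ≈ 308.08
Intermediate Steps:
E(m, K) = ⅕ (E(m, K) = -⅕*(-1) = ⅕)
z = 24 (z = -8*(-3) = 24)
o = -48/5 (o = (⅕ - 5)*2 = -24/5*2 = -48/5 ≈ -9.6000)
C = 76 (C = -5*(-48/5) + (52 - 1*24) = 48 + (52 - 24) = 48 + 28 = 76)
22471/C - 28300/(-2281) = 22471/76 - 28300/(-2281) = 22471*(1/76) - 28300*(-1/2281) = 22471/76 + 28300/2281 = 53407151/173356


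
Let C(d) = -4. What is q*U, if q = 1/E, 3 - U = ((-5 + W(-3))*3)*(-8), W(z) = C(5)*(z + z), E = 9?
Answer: 51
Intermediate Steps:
W(z) = -8*z (W(z) = -4*(z + z) = -8*z)
U = 459 (U = 3 - (-5 - 8*(-3))*3*(-8) = 3 - (-5 + 24)*3*(-8) = 3 - 19*3*(-8) = 3 - 57*(-8) = 3 - 1*(-456) = 3 + 456 = 459)
q = 1/9 ≈ 0.11111
q*U = (1/9)*459 = 51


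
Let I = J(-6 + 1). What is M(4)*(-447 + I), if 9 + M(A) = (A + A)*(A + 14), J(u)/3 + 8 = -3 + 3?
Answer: -63585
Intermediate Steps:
J(u) = -24 (J(u) = -24 + 3*(-3 + 3) = -24 + 3*0 = -24 + 0 = -24)
M(A) = -9 + 2*A*(14 + A) (M(A) = -9 + (A + A)*(A + 14) = -9 + (2*A)*(14 + A) = -9 + 2*A*(14 + A))
I = -24
M(4)*(-447 + I) = (-9 + 2*4² + 28*4)*(-447 - 24) = (-9 + 2*16 + 112)*(-471) = (-9 + 32 + 112)*(-471) = 135*(-471) = -63585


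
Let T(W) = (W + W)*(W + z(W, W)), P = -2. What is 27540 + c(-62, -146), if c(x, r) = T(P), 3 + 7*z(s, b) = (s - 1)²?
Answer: 192812/7 ≈ 27545.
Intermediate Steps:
z(s, b) = -3/7 + (-1 + s)²/7 (z(s, b) = -3/7 + (s - 1)²/7 = -3/7 + (-1 + s)²/7)
T(W) = 2*W*(-3/7 + W + (-1 + W)²/7) (T(W) = (W + W)*(W + (-3/7 + (-1 + W)²/7)) = (2*W)*(-3/7 + W + (-1 + W)²/7) = 2*W*(-3/7 + W + (-1 + W)²/7))
c(x, r) = 32/7 (c(x, r) = (2/7)*(-2)*(-2 + (-2)² + 5*(-2)) = (2/7)*(-2)*(-2 + 4 - 10) = (2/7)*(-2)*(-8) = 32/7)
27540 + c(-62, -146) = 27540 + 32/7 = 192812/7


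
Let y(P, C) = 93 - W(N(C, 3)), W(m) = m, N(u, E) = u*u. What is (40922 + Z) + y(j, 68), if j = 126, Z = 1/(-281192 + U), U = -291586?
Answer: 20843964197/572778 ≈ 36391.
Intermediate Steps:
N(u, E) = u**2
Z = -1/572778 (Z = 1/(-281192 - 291586) = 1/(-572778) = -1/572778 ≈ -1.7459e-6)
y(P, C) = 93 - C**2
(40922 + Z) + y(j, 68) = (40922 - 1/572778) + (93 - 1*68**2) = 23439221315/572778 + (93 - 1*4624) = 23439221315/572778 + (93 - 4624) = 23439221315/572778 - 4531 = 20843964197/572778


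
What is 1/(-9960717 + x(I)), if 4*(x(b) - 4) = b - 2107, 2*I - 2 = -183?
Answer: -8/79690099 ≈ -1.0039e-7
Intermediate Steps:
I = -181/2 (I = 1 + (½)*(-183) = 1 - 183/2 = -181/2 ≈ -90.500)
x(b) = -2091/4 + b/4 (x(b) = 4 + (b - 2107)/4 = 4 + (-2107 + b)/4 = 4 + (-2107/4 + b/4) = -2091/4 + b/4)
1/(-9960717 + x(I)) = 1/(-9960717 + (-2091/4 + (¼)*(-181/2))) = 1/(-9960717 + (-2091/4 - 181/8)) = 1/(-9960717 - 4363/8) = 1/(-79690099/8) = -8/79690099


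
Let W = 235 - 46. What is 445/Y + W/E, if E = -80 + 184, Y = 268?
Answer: 24233/6968 ≈ 3.4778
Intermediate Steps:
W = 189
E = 104
445/Y + W/E = 445/268 + 189/104 = 24233/6968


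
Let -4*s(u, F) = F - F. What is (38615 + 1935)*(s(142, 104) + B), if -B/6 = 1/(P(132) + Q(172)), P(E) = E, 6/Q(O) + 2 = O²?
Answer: -239910020/130161 ≈ -1843.2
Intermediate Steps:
Q(O) = 6/(-2 + O²)
s(u, F) = 0 (s(u, F) = -(F - F)/4 = -¼*0 = 0)
B = -29582/650805 (B = -6/(132 + 6/(-2 + 172²)) = -6/(132 + 6/(-2 + 29584)) = -6/(132 + 6/29582) = -6/(132 + 6*(1/29582)) = -6/(132 + 3/14791) = -6/1952415/14791 = -6*14791/1952415 = -29582/650805 ≈ -0.045455)
(38615 + 1935)*(s(142, 104) + B) = (38615 + 1935)*(0 - 29582/650805) = 40550*(-29582/650805) = -239910020/130161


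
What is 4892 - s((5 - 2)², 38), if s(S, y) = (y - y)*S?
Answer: 4892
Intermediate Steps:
s(S, y) = 0 (s(S, y) = 0*S = 0)
4892 - s((5 - 2)², 38) = 4892 - 1*0 = 4892 + 0 = 4892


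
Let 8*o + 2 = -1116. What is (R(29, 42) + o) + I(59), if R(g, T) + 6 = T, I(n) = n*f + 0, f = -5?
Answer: -1595/4 ≈ -398.75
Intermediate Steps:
I(n) = -5*n (I(n) = n*(-5) + 0 = -5*n + 0 = -5*n)
R(g, T) = -6 + T
o = -559/4 (o = -1/4 + (1/8)*(-1116) = -1/4 - 279/2 = -559/4 ≈ -139.75)
(R(29, 42) + o) + I(59) = ((-6 + 42) - 559/4) - 5*59 = (36 - 559/4) - 295 = -415/4 - 295 = -1595/4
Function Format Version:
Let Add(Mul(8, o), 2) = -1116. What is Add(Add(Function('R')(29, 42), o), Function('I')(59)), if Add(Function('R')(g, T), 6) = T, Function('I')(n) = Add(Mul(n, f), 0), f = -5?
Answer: Rational(-1595, 4) ≈ -398.75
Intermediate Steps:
Function('I')(n) = Mul(-5, n) (Function('I')(n) = Add(Mul(n, -5), 0) = Add(Mul(-5, n), 0) = Mul(-5, n))
Function('R')(g, T) = Add(-6, T)
o = Rational(-559, 4) (o = Add(Rational(-1, 4), Mul(Rational(1, 8), -1116)) = Add(Rational(-1, 4), Rational(-279, 2)) = Rational(-559, 4) ≈ -139.75)
Add(Add(Function('R')(29, 42), o), Function('I')(59)) = Add(Add(Add(-6, 42), Rational(-559, 4)), Mul(-5, 59)) = Add(Add(36, Rational(-559, 4)), -295) = Add(Rational(-415, 4), -295) = Rational(-1595, 4)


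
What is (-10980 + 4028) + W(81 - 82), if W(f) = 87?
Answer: -6865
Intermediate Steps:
(-10980 + 4028) + W(81 - 82) = (-10980 + 4028) + 87 = -6952 + 87 = -6865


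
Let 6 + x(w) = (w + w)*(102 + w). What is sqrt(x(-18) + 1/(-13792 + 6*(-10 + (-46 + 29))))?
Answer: I*sqrt(589983785434)/13954 ≈ 55.045*I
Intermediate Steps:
x(w) = -6 + 2*w*(102 + w) (x(w) = -6 + (w + w)*(102 + w) = -6 + (2*w)*(102 + w) = -6 + 2*w*(102 + w))
sqrt(x(-18) + 1/(-13792 + 6*(-10 + (-46 + 29)))) = sqrt((-6 + 2*(-18)**2 + 204*(-18)) + 1/(-13792 + 6*(-10 + (-46 + 29)))) = sqrt((-6 + 2*324 - 3672) + 1/(-13792 + 6*(-10 - 17))) = sqrt((-6 + 648 - 3672) + 1/(-13792 + 6*(-27))) = sqrt(-3030 + 1/(-13792 - 162)) = sqrt(-3030 + 1/(-13954)) = sqrt(-3030 - 1/13954) = sqrt(-42280621/13954) = I*sqrt(589983785434)/13954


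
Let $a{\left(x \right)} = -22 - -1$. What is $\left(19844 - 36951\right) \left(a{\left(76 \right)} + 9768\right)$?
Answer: $-166741929$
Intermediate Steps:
$a{\left(x \right)} = -21$ ($a{\left(x \right)} = -22 + 1 = -21$)
$\left(19844 - 36951\right) \left(a{\left(76 \right)} + 9768\right) = \left(19844 - 36951\right) \left(-21 + 9768\right) = \left(-17107\right) 9747 = -166741929$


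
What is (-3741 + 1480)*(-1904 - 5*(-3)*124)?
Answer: 99484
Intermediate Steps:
(-3741 + 1480)*(-1904 - 5*(-3)*124) = -2261*(-1904 + 15*124) = -2261*(-1904 + 1860) = -2261*(-44) = 99484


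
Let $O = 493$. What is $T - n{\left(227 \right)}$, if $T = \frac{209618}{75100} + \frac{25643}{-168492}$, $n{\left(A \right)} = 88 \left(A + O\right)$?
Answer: $- \frac{200427039036311}{3163437300} \approx -63357.0$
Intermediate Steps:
$n{\left(A \right)} = 43384 + 88 A$ ($n{\left(A \right)} = 88 \left(A + 493\right) = 88 \left(493 + A\right) = 43384 + 88 A$)
$T = \frac{8348291689}{3163437300}$ ($T = 209618 \cdot \frac{1}{75100} + 25643 \left(- \frac{1}{168492}\right) = \frac{104809}{37550} - \frac{25643}{168492} = \frac{8348291689}{3163437300} \approx 2.639$)
$T - n{\left(227 \right)} = \frac{8348291689}{3163437300} - \left(43384 + 88 \cdot 227\right) = \frac{8348291689}{3163437300} - \left(43384 + 19976\right) = \frac{8348291689}{3163437300} - 63360 = - \frac{200427039036311}{3163437300}$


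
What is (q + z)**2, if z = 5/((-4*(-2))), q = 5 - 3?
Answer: 441/64 ≈ 6.8906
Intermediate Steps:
q = 2
z = 5/8 ≈ 0.62500
(q + z)**2 = (2 + 5/8)**2 = (21/8)**2 = 441/64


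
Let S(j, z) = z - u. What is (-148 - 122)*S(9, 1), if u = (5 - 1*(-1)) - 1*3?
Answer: 540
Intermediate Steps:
u = 3 (u = (5 + 1) - 3 = 6 - 3 = 3)
S(j, z) = -3 + z (S(j, z) = z - 1*3 = z - 3 = -3 + z)
(-148 - 122)*S(9, 1) = (-148 - 122)*(-3 + 1) = -270*(-2) = 540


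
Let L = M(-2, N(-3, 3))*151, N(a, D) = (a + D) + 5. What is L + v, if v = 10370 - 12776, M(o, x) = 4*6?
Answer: 1218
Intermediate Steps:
N(a, D) = 5 + D + a (N(a, D) = (D + a) + 5 = 5 + D + a)
M(o, x) = 24
v = -2406
L = 3624 (L = 24*151 = 3624)
L + v = 3624 - 2406 = 1218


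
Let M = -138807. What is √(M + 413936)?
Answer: √275129 ≈ 524.53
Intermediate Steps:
√(M + 413936) = √(-138807 + 413936) = √275129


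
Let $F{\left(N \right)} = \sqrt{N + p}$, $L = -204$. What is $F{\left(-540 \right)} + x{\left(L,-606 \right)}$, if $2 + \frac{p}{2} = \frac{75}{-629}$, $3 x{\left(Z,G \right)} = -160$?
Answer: $- \frac{160}{3} + \frac{i \sqrt{215323054}}{629} \approx -53.333 + 23.329 i$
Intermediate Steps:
$x{\left(Z,G \right)} = - \frac{160}{3}$ ($x{\left(Z,G \right)} = \frac{1}{3} \left(-160\right) = - \frac{160}{3}$)
$p = - \frac{2666}{629}$ ($p = -4 + 2 \frac{75}{-629} = -4 + 2 \cdot 75 \left(- \frac{1}{629}\right) = -4 + 2 \left(- \frac{75}{629}\right) = -4 - \frac{150}{629} = - \frac{2666}{629} \approx -4.2385$)
$F{\left(N \right)} = \sqrt{- \frac{2666}{629} + N}$ ($F{\left(N \right)} = \sqrt{N - \frac{2666}{629}} = \sqrt{- \frac{2666}{629} + N}$)
$F{\left(-540 \right)} + x{\left(L,-606 \right)} = \frac{\sqrt{-1676914 + 395641 \left(-540\right)}}{629} - \frac{160}{3} = \frac{\sqrt{-1676914 - 213646140}}{629} - \frac{160}{3} = \frac{\sqrt{-215323054}}{629} - \frac{160}{3} = \frac{i \sqrt{215323054}}{629} - \frac{160}{3} = - \frac{160}{3} + \frac{i \sqrt{215323054}}{629}$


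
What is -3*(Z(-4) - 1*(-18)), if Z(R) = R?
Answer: -42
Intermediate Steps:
-3*(Z(-4) - 1*(-18)) = -3*(-4 - 1*(-18)) = -3*(-4 + 18) = -3*14 = -42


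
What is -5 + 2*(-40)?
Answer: -85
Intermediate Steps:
-5 + 2*(-40) = -5 - 80 = -85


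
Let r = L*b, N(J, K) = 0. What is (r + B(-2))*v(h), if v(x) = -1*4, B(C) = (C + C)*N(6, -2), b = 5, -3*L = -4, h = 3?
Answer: -80/3 ≈ -26.667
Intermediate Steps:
L = 4/3 (L = -1/3*(-4) = 4/3 ≈ 1.3333)
r = 20/3 (r = (4/3)*5 = 20/3 ≈ 6.6667)
B(C) = 0 (B(C) = (C + C)*0 = (2*C)*0 = 0)
v(x) = -4
(r + B(-2))*v(h) = (20/3 + 0)*(-4) = (20/3)*(-4) = -80/3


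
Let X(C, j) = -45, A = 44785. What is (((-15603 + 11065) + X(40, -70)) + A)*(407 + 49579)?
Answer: 2009537172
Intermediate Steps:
(((-15603 + 11065) + X(40, -70)) + A)*(407 + 49579) = (((-15603 + 11065) - 45) + 44785)*(407 + 49579) = ((-4538 - 45) + 44785)*49986 = (-4583 + 44785)*49986 = 40202*49986 = 2009537172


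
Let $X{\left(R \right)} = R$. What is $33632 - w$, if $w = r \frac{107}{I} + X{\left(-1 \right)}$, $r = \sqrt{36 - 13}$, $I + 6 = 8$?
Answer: $33633 - \frac{107 \sqrt{23}}{2} \approx 33376.0$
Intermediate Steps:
$I = 2$ ($I = -6 + 8 = 2$)
$r = \sqrt{23} \approx 4.7958$
$w = -1 + \frac{107 \sqrt{23}}{2}$ ($w = \sqrt{23} \cdot \frac{107}{2} - 1 = \frac{107 \sqrt{23}}{2} - 1 = -1 + \frac{107 \sqrt{23}}{2} \approx 255.58$)
$33632 - w = 33632 - \left(-1 + \frac{107 \sqrt{23}}{2}\right) = 33632 + \left(1 - \frac{107 \sqrt{23}}{2}\right) = 33633 - \frac{107 \sqrt{23}}{2}$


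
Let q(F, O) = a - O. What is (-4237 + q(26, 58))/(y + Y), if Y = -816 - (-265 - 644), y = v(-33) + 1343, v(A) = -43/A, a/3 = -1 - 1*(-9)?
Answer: -140943/47431 ≈ -2.9715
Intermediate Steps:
a = 24 (a = 3*(-1 - 1*(-9)) = 3*(-1 + 9) = 3*8 = 24)
y = 44362/33 (y = -43/(-33) + 1343 = -43*(-1/33) + 1343 = 43/33 + 1343 = 44362/33 ≈ 1344.3)
Y = 93 (Y = -816 - 1*(-909) = -816 + 909 = 93)
q(F, O) = 24 - O
(-4237 + q(26, 58))/(y + Y) = (-4237 + (24 - 1*58))/(44362/33 + 93) = (-4237 + (24 - 58))/(47431/33) = (-4237 - 34)*(33/47431) = -4271*33/47431 = -140943/47431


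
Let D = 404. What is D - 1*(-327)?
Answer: 731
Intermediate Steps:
D - 1*(-327) = 404 - 1*(-327) = 404 + 327 = 731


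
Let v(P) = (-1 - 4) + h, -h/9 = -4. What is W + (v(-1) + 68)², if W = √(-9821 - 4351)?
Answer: 9801 + 2*I*√3543 ≈ 9801.0 + 119.05*I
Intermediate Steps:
h = 36 (h = -9*(-4) = 36)
W = 2*I*√3543 (W = √(-14172) = 2*I*√3543 ≈ 119.05*I)
v(P) = 31 (v(P) = (-1 - 4) + 36 = -5 + 36 = 31)
W + (v(-1) + 68)² = 2*I*√3543 + (31 + 68)² = 2*I*√3543 + 99² = 2*I*√3543 + 9801 = 9801 + 2*I*√3543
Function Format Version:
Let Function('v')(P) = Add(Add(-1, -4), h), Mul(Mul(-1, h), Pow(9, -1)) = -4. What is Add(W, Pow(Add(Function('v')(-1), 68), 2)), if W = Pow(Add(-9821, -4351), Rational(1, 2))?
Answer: Add(9801, Mul(2, I, Pow(3543, Rational(1, 2)))) ≈ Add(9801.0, Mul(119.05, I))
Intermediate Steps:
h = 36 (h = Mul(-9, -4) = 36)
W = Mul(2, I, Pow(3543, Rational(1, 2))) (W = Pow(-14172, Rational(1, 2)) = Mul(2, I, Pow(3543, Rational(1, 2))) ≈ Mul(119.05, I))
Function('v')(P) = 31 (Function('v')(P) = Add(Add(-1, -4), 36) = Add(-5, 36) = 31)
Add(W, Pow(Add(Function('v')(-1), 68), 2)) = Add(Mul(2, I, Pow(3543, Rational(1, 2))), Pow(Add(31, 68), 2)) = Add(Mul(2, I, Pow(3543, Rational(1, 2))), Pow(99, 2)) = Add(Mul(2, I, Pow(3543, Rational(1, 2))), 9801) = Add(9801, Mul(2, I, Pow(3543, Rational(1, 2))))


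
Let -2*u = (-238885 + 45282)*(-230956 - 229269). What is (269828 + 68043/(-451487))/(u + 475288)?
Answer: -243647532386/40227487229827213 ≈ -6.0567e-6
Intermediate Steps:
u = -89100940675/2 (u = -(-238885 + 45282)*(-230956 - 229269)/2 = -(-193603)*(-460225)/2 = -½*89100940675 = -89100940675/2 ≈ -4.4550e+10)
(269828 + 68043/(-451487))/(u + 475288) = (269828 + 68043/(-451487))/(-89100940675/2 + 475288) = (269828 + 68043*(-1/451487))/(-89099990099/2) = (269828 - 68043/451487)*(-2/89099990099) = (121823766193/451487)*(-2/89099990099) = -243647532386/40227487229827213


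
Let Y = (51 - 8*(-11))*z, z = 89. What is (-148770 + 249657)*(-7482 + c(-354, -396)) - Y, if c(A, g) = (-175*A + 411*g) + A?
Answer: -10960577825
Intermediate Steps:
c(A, g) = -174*A + 411*g
Y = 12371 (Y = (51 - 8*(-11))*89 = (51 + 88)*89 = 139*89 = 12371)
(-148770 + 249657)*(-7482 + c(-354, -396)) - Y = (-148770 + 249657)*(-7482 + (-174*(-354) + 411*(-396))) - 1*12371 = 100887*(-7482 + (61596 - 162756)) - 12371 = 100887*(-7482 - 101160) - 12371 = 100887*(-108642) - 12371 = -10960565454 - 12371 = -10960577825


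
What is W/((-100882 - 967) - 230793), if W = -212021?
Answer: 212021/332642 ≈ 0.63738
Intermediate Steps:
W/((-100882 - 967) - 230793) = -212021/((-100882 - 967) - 230793) = -212021/(-101849 - 230793) = -212021/(-332642) = -212021*(-1/332642) = 212021/332642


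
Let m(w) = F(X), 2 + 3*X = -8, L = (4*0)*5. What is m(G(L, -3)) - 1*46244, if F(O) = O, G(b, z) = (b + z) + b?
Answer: -138742/3 ≈ -46247.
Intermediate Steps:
L = 0 (L = 0*5 = 0)
X = -10/3 (X = -⅔ + (⅓)*(-8) = -⅔ - 8/3 = -10/3 ≈ -3.3333)
G(b, z) = z + 2*b
m(w) = -10/3
m(G(L, -3)) - 1*46244 = -10/3 - 1*46244 = -10/3 - 46244 = -138742/3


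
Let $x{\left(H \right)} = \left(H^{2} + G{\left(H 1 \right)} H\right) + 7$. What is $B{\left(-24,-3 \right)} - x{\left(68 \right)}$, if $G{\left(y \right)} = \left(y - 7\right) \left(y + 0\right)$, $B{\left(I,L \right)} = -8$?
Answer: $-286703$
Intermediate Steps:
$G{\left(y \right)} = y \left(-7 + y\right)$ ($G{\left(y \right)} = \left(-7 + y\right) y = y \left(-7 + y\right)$)
$x{\left(H \right)} = 7 + H^{2} + H^{2} \left(-7 + H\right)$ ($x{\left(H \right)} = \left(H^{2} + H 1 \left(-7 + H 1\right) H\right) + 7 = \left(H^{2} + H \left(-7 + H\right) H\right) + 7 = \left(H^{2} + H^{2} \left(-7 + H\right)\right) + 7 = 7 + H^{2} + H^{2} \left(-7 + H\right)$)
$B{\left(-24,-3 \right)} - x{\left(68 \right)} = -8 - \left(7 + 68^{3} - 6 \cdot 68^{2}\right) = -8 - \left(7 + 314432 - 27744\right) = -8 - 286695 = -286703$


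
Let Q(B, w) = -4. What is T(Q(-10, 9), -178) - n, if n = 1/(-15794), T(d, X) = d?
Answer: -63175/15794 ≈ -3.9999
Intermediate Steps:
n = -1/15794 ≈ -6.3315e-5
T(Q(-10, 9), -178) - n = -4 - 1*(-1/15794) = -4 + 1/15794 = -63175/15794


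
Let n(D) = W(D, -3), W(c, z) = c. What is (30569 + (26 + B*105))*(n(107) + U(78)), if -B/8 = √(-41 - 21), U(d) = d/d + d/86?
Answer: 143276385/43 - 3933720*I*√62/43 ≈ 3.332e+6 - 7.2033e+5*I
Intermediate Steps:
n(D) = D
U(d) = 1 + d/86 (U(d) = 1 + d*(1/86) = 1 + d/86)
B = -8*I*√62 (B = -8*√(-41 - 21) = -8*I*√62 ≈ -62.992*I)
(30569 + (26 + B*105))*(n(107) + U(78)) = (30569 + (26 - 8*I*√62*105))*(107 + (1 + (1/86)*78)) = (30569 + (26 - 840*I*√62))*(107 + (1 + 39/43)) = (30595 - 840*I*√62)*(107 + 82/43) = (30595 - 840*I*√62)*(4683/43) = 143276385/43 - 3933720*I*√62/43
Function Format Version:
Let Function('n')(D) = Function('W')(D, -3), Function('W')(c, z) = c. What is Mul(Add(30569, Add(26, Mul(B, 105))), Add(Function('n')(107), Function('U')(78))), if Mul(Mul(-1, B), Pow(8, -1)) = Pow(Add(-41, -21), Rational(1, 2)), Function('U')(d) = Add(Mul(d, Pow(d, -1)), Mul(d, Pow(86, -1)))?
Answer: Add(Rational(143276385, 43), Mul(Rational(-3933720, 43), I, Pow(62, Rational(1, 2)))) ≈ Add(3.3320e+6, Mul(-7.2033e+5, I))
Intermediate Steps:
Function('n')(D) = D
Function('U')(d) = Add(1, Mul(Rational(1, 86), d)) (Function('U')(d) = Add(1, Mul(d, Rational(1, 86))) = Add(1, Mul(Rational(1, 86), d)))
B = Mul(-8, I, Pow(62, Rational(1, 2))) (B = Mul(-8, Pow(Add(-41, -21), Rational(1, 2))) = Mul(-8, Pow(-62, Rational(1, 2))) = Mul(-8, Mul(I, Pow(62, Rational(1, 2)))) = Mul(-8, I, Pow(62, Rational(1, 2))) ≈ Mul(-62.992, I))
Mul(Add(30569, Add(26, Mul(B, 105))), Add(Function('n')(107), Function('U')(78))) = Mul(Add(30569, Add(26, Mul(Mul(-8, I, Pow(62, Rational(1, 2))), 105))), Add(107, Add(1, Mul(Rational(1, 86), 78)))) = Mul(Add(30569, Add(26, Mul(-840, I, Pow(62, Rational(1, 2))))), Add(107, Add(1, Rational(39, 43)))) = Mul(Add(30595, Mul(-840, I, Pow(62, Rational(1, 2)))), Add(107, Rational(82, 43))) = Mul(Add(30595, Mul(-840, I, Pow(62, Rational(1, 2)))), Rational(4683, 43)) = Add(Rational(143276385, 43), Mul(Rational(-3933720, 43), I, Pow(62, Rational(1, 2))))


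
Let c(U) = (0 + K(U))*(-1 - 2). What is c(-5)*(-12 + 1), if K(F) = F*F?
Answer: 825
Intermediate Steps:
K(F) = F²
c(U) = -3*U² (c(U) = (0 + U²)*(-1 - 2) = U²*(-3) = -3*U²)
c(-5)*(-12 + 1) = (-3*(-5)²)*(-12 + 1) = -3*25*(-11) = -75*(-11) = 825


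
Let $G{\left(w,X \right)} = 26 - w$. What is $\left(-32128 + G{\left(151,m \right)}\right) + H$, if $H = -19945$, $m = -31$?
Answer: $-52198$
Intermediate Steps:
$\left(-32128 + G{\left(151,m \right)}\right) + H = \left(-32128 + \left(26 - 151\right)\right) - 19945 = \left(-32128 - 125\right) - 19945 = -32253 - 19945 = -52198$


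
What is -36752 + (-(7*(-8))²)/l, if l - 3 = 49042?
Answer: -1802504976/49045 ≈ -36752.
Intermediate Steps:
l = 49045 (l = 3 + 49042 = 49045)
-36752 + (-(7*(-8))²)/l = -36752 - (7*(-8))²/49045 = -36752 - 1*(-56)²*(1/49045) = -36752 - 1*3136*(1/49045) = -36752 - 3136*1/49045 = -36752 - 3136/49045 = -1802504976/49045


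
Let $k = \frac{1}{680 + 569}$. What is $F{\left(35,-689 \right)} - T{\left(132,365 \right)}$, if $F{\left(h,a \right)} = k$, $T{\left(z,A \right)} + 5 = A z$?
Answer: $- \frac{60170574}{1249} \approx -48175.0$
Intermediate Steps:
$T{\left(z,A \right)} = -5 + A z$
$k = \frac{1}{1249} \approx 0.00080064$
$F{\left(h,a \right)} = \frac{1}{1249}$
$F{\left(35,-689 \right)} - T{\left(132,365 \right)} = \frac{1}{1249} - \left(-5 + 365 \cdot 132\right) = \frac{1}{1249} - \left(-5 + 48180\right) = \frac{1}{1249} - 48175 = - \frac{60170574}{1249}$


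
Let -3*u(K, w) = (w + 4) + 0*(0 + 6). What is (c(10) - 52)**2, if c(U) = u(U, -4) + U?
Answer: 1764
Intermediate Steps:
u(K, w) = -4/3 - w/3 (u(K, w) = -((w + 4) + 0*(0 + 6))/3 = -((4 + w) + 0*6)/3 = -((4 + w) + 0)/3 = -(4 + w)/3 = -4/3 - w/3)
c(U) = U (c(U) = (-4/3 - 1/3*(-4)) + U = (-4/3 + 4/3) + U = 0 + U = U)
(c(10) - 52)**2 = (10 - 52)**2 = (-42)**2 = 1764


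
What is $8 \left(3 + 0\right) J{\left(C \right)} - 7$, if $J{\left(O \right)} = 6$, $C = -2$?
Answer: $137$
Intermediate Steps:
$8 \left(3 + 0\right) J{\left(C \right)} - 7 = 8 \left(3 + 0\right) 6 - 7 = 8 \cdot 3 \cdot 6 - 7 = 8 \cdot 18 - 7 = 144 - 7 = 137$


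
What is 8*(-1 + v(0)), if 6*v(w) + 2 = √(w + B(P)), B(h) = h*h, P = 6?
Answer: -8/3 ≈ -2.6667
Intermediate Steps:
B(h) = h²
v(w) = -⅓ + √(36 + w)/6 (v(w) = -⅓ + √(w + 6²)/6 = -⅓ + √(w + 36)/6 = -⅓ + √(36 + w)/6)
8*(-1 + v(0)) = 8*(-1 + (-⅓ + √(36 + 0)/6)) = 8*(-1 + (-⅓ + √36/6)) = 8*(-1 + (-⅓ + (⅙)*6)) = 8*(-1 + (-⅓ + 1)) = 8*(-1 + ⅔) = 8*(-⅓) = -8/3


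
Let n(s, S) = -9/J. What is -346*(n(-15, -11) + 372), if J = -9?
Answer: -129058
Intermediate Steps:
n(s, S) = 1 (n(s, S) = -9/(-9) = -9*(-1/9) = 1)
-346*(n(-15, -11) + 372) = -346*(1 + 372) = -346*373 = -129058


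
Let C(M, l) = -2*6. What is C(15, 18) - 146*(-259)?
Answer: 37802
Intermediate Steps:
C(M, l) = -12
C(15, 18) - 146*(-259) = -12 - 146*(-259) = -12 + 37814 = 37802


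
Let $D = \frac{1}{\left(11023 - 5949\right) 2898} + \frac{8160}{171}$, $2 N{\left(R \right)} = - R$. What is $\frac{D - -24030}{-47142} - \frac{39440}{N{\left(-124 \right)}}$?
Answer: $- \frac{259935690694891429}{408293195672376} \approx -636.64$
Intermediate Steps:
$N{\left(R \right)} = - \frac{R}{2}$ ($N{\left(R \right)} = \frac{\left(-1\right) R}{2} = - \frac{R}{2}$)
$D = \frac{13332036499}{279384588}$ ($D = \frac{1}{5074} \cdot \frac{1}{2898} + 8160 \cdot \frac{1}{171} = \frac{1}{5074} \cdot \frac{1}{2898} + \frac{2720}{57} = \frac{1}{14704452} + \frac{2720}{57} = \frac{13332036499}{279384588} \approx 47.719$)
$\frac{D - -24030}{-47142} - \frac{39440}{N{\left(-124 \right)}} = \frac{\frac{13332036499}{279384588} - -24030}{-47142} - \frac{39440}{\left(- \frac{1}{2}\right) \left(-124\right)} = \left(\frac{13332036499}{279384588} + 24030\right) \left(- \frac{1}{47142}\right) - \frac{39440}{62} = \frac{6726943686139}{279384588} \left(- \frac{1}{47142}\right) - \frac{19720}{31} = - \frac{6726943686139}{13170748247496} - \frac{19720}{31} = - \frac{259935690694891429}{408293195672376}$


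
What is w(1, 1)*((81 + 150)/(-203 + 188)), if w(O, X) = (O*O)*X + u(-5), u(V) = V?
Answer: 308/5 ≈ 61.600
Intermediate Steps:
w(O, X) = -5 + X*O² (w(O, X) = (O*O)*X - 5 = O²*X - 5 = X*O² - 5 = -5 + X*O²)
w(1, 1)*((81 + 150)/(-203 + 188)) = (-5 + 1*1²)*((81 + 150)/(-203 + 188)) = (-5 + 1*1)*(231/(-15)) = (-5 + 1)*(231*(-1/15)) = -4*(-77/5) = 308/5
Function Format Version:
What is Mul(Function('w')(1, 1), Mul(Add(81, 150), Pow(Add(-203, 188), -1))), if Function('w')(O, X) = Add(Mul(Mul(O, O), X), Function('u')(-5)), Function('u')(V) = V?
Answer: Rational(308, 5) ≈ 61.600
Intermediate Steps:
Function('w')(O, X) = Add(-5, Mul(X, Pow(O, 2))) (Function('w')(O, X) = Add(Mul(Mul(O, O), X), -5) = Add(Mul(Pow(O, 2), X), -5) = Add(Mul(X, Pow(O, 2)), -5) = Add(-5, Mul(X, Pow(O, 2))))
Mul(Function('w')(1, 1), Mul(Add(81, 150), Pow(Add(-203, 188), -1))) = Mul(Add(-5, Mul(1, Pow(1, 2))), Mul(Add(81, 150), Pow(Add(-203, 188), -1))) = Mul(Add(-5, Mul(1, 1)), Mul(231, Pow(-15, -1))) = Mul(Add(-5, 1), Mul(231, Rational(-1, 15))) = Mul(-4, Rational(-77, 5)) = Rational(308, 5)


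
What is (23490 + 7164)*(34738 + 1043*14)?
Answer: 1512468360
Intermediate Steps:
(23490 + 7164)*(34738 + 1043*14) = 30654*(34738 + 14602) = 30654*49340 = 1512468360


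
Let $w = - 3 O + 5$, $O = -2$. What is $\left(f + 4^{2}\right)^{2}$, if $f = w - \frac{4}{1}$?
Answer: $529$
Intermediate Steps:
$w = 11$ ($w = \left(-3\right) \left(-2\right) + 5 = 6 + 5 = 11$)
$f = 7$ ($f = 11 - \frac{4}{1} = 11 - 4 = 7$)
$\left(f + 4^{2}\right)^{2} = \left(7 + 4^{2}\right)^{2} = \left(7 + 16\right)^{2} = 23^{2} = 529$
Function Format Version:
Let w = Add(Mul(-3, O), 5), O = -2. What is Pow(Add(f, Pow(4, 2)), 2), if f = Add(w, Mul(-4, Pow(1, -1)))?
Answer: 529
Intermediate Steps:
w = 11 (w = Add(Mul(-3, -2), 5) = Add(6, 5) = 11)
f = 7 (f = Add(11, Mul(-4, Pow(1, -1))) = Add(11, Mul(-4, 1)) = Add(11, -4) = 7)
Pow(Add(f, Pow(4, 2)), 2) = Pow(Add(7, Pow(4, 2)), 2) = Pow(Add(7, 16), 2) = Pow(23, 2) = 529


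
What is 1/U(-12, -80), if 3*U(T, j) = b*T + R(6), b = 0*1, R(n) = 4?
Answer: 3/4 ≈ 0.75000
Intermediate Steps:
b = 0
U(T, j) = 4/3 (U(T, j) = (0*T + 4)/3 = (0 + 4)/3 = (1/3)*4 = 4/3)
1/U(-12, -80) = 1/(4/3) = 3/4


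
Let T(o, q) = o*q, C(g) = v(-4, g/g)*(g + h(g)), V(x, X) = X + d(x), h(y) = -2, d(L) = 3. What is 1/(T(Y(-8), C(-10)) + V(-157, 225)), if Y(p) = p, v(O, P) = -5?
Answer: -1/252 ≈ -0.0039683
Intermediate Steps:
V(x, X) = 3 + X (V(x, X) = X + 3 = 3 + X)
C(g) = 10 - 5*g (C(g) = -5*(g - 2) = -5*(-2 + g) = 10 - 5*g)
1/(T(Y(-8), C(-10)) + V(-157, 225)) = 1/(-8*(10 - 5*(-10)) + (3 + 225)) = 1/(-8*(10 + 50) + 228) = 1/(-8*60 + 228) = 1/(-480 + 228) = 1/(-252) = -1/252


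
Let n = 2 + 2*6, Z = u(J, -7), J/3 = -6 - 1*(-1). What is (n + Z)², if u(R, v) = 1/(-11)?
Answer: 23409/121 ≈ 193.46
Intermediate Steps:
J = -15 (J = 3*(-6 - 1*(-1)) = 3*(-6 + 1) = 3*(-5) = -15)
u(R, v) = -1/11
Z = -1/11 ≈ -0.090909
n = 14 (n = 2 + 12 = 14)
(n + Z)² = (14 - 1/11)² = (153/11)² = 23409/121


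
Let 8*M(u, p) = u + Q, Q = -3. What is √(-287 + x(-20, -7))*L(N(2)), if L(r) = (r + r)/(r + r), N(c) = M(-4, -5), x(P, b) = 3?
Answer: 2*I*√71 ≈ 16.852*I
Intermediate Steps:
M(u, p) = -3/8 + u/8 (M(u, p) = (u - 3)/8 = (-3 + u)/8 = -3/8 + u/8)
N(c) = -7/8 (N(c) = -3/8 + (⅛)*(-4) = -3/8 - ½ = -7/8)
L(r) = 1 (L(r) = (2*r)/((2*r)) = (2*r)*(1/(2*r)) = 1)
√(-287 + x(-20, -7))*L(N(2)) = √(-287 + 3)*1 = √(-284)*1 = (2*I*√71)*1 = 2*I*√71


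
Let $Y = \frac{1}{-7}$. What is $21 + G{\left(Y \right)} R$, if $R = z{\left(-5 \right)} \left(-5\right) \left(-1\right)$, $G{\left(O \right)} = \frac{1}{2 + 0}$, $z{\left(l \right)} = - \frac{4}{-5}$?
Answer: $23$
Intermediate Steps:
$z{\left(l \right)} = \frac{4}{5}$ ($z{\left(l \right)} = \left(-4\right) \left(- \frac{1}{5}\right) = \frac{4}{5}$)
$Y = - \frac{1}{7} \approx -0.14286$
$G{\left(O \right)} = \frac{1}{2}$
$R = 4$ ($R = \frac{4}{5} \left(-5\right) \left(-1\right) = \left(-4\right) \left(-1\right) = 4$)
$21 + G{\left(Y \right)} R = 21 + \frac{1}{2} \cdot 4 = 21 + 2 = 23$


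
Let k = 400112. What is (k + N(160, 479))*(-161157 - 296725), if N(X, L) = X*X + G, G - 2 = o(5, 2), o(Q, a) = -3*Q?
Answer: -194919909518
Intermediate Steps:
G = -13 (G = 2 - 3*5 = 2 - 15 = -13)
N(X, L) = -13 + X**2 (N(X, L) = X*X - 13 = X**2 - 13 = -13 + X**2)
(k + N(160, 479))*(-161157 - 296725) = (400112 + (-13 + 160**2))*(-161157 - 296725) = (400112 + (-13 + 25600))*(-457882) = (400112 + 25587)*(-457882) = 425699*(-457882) = -194919909518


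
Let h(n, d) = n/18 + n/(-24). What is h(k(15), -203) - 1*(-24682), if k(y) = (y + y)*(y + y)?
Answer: 49389/2 ≈ 24695.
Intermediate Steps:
k(y) = 4*y**2 (k(y) = (2*y)*(2*y) = 4*y**2)
h(n, d) = n/72 (h(n, d) = n*(1/18) + n*(-1/24) = n/18 - n/24 = n/72)
h(k(15), -203) - 1*(-24682) = (4*15**2)/72 - 1*(-24682) = (4*225)/72 + 24682 = (1/72)*900 + 24682 = 25/2 + 24682 = 49389/2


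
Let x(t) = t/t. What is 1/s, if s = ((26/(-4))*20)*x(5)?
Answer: -1/130 ≈ -0.0076923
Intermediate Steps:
x(t) = 1
s = -130 (s = ((26/(-4))*20)*1 = ((26*(-1/4))*20)*1 = -13/2*20*1 = -130*1 = -130)
1/s = 1/(-130) = -1/130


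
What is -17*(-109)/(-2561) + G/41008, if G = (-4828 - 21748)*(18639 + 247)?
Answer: -7303855695/596713 ≈ -12240.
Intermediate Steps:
G = -501914336 (G = -26576*18886 = -501914336)
-17*(-109)/(-2561) + G/41008 = -17*(-109)/(-2561) - 501914336/41008 = 1853*(-1/2561) - 501914336*1/41008 = -1853/2561 - 2851786/233 = -7303855695/596713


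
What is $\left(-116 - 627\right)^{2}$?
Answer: $552049$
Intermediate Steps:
$\left(-116 - 627\right)^{2} = \left(-743\right)^{2} = 552049$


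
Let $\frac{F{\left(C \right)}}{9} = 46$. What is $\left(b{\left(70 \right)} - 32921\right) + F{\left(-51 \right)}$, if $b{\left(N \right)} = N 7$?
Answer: $-32017$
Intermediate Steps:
$F{\left(C \right)} = 414$ ($F{\left(C \right)} = 9 \cdot 46 = 414$)
$b{\left(N \right)} = 7 N$
$\left(b{\left(70 \right)} - 32921\right) + F{\left(-51 \right)} = \left(7 \cdot 70 - 32921\right) + 414 = \left(490 - 32921\right) + 414 = -32431 + 414 = -32017$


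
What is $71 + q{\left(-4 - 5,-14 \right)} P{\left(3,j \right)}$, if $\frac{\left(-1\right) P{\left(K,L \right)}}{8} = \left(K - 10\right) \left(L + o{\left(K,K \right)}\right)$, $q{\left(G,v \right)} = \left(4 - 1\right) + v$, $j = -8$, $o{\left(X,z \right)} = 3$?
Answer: $3151$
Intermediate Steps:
$q{\left(G,v \right)} = 3 + v$
$P{\left(K,L \right)} = - 8 \left(-10 + K\right) \left(3 + L\right)$ ($P{\left(K,L \right)} = - 8 \left(K - 10\right) \left(L + 3\right) = - 8 \left(-10 + K\right) \left(3 + L\right)$)
$71 + q{\left(-4 - 5,-14 \right)} P{\left(3,j \right)} = 71 + \left(3 - 14\right) \left(240 - 72 + 80 \left(-8\right) - 24 \left(-8\right)\right) = 71 - 11 \left(240 - 72 - 640 + 192\right) = 71 - -3080 = 71 + 3080 = 3151$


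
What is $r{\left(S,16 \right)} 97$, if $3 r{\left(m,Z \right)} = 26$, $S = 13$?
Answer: $\frac{2522}{3} \approx 840.67$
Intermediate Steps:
$r{\left(m,Z \right)} = \frac{26}{3}$ ($r{\left(m,Z \right)} = \frac{1}{3} \cdot 26 = \frac{26}{3}$)
$r{\left(S,16 \right)} 97 = \frac{26}{3} \cdot 97 = \frac{2522}{3}$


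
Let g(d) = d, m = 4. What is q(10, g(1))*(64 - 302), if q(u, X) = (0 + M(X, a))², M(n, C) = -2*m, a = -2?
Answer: -15232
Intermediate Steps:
M(n, C) = -8 (M(n, C) = -2*4 = -8)
q(u, X) = 64 (q(u, X) = (0 - 8)² = (-8)² = 64)
q(10, g(1))*(64 - 302) = 64*(64 - 302) = 64*(-238) = -15232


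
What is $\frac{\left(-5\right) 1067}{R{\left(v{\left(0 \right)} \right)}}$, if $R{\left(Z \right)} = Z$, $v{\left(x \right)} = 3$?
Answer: $- \frac{5335}{3} \approx -1778.3$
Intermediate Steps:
$\frac{\left(-5\right) 1067}{R{\left(v{\left(0 \right)} \right)}} = \frac{\left(-5\right) 1067}{3} = \left(-5335\right) \frac{1}{3} = - \frac{5335}{3}$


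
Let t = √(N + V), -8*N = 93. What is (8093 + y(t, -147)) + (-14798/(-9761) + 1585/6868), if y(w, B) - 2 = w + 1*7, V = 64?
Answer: 543263419745/67038548 + √838/4 ≈ 8111.0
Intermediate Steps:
N = -93/8 (N = -⅛*93 = -93/8 ≈ -11.625)
t = √838/4 (t = √(-93/8 + 64) = √(419/8) = √838/4 ≈ 7.2371)
y(w, B) = 9 + w (y(w, B) = 2 + (w + 1*7) = 2 + (w + 7) = 2 + (7 + w) = 9 + w)
(8093 + y(t, -147)) + (-14798/(-9761) + 1585/6868) = (8093 + (9 + √838/4)) + (-14798/(-9761) + 1585/6868) = (8102 + √838/4) + (-14798*(-1/9761) + 1585*(1/6868)) = (8102 + √838/4) + (14798/9761 + 1585/6868) = (8102 + √838/4) + 117103849/67038548 = 543263419745/67038548 + √838/4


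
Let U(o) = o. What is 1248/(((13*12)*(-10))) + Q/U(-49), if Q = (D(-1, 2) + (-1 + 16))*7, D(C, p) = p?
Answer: -113/35 ≈ -3.2286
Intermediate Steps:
Q = 119 (Q = (2 + (-1 + 16))*7 = (2 + 15)*7 = 17*7 = 119)
1248/(((13*12)*(-10))) + Q/U(-49) = 1248/(((13*12)*(-10))) + 119/(-49) = 1248/((156*(-10))) + 119*(-1/49) = 1248/(-1560) - 17/7 = 1248*(-1/1560) - 17/7 = -4/5 - 17/7 = -113/35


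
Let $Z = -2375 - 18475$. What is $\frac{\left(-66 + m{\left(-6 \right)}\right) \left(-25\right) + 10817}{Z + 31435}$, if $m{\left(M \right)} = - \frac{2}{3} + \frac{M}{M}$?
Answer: $\frac{512}{435} \approx 1.177$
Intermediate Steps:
$m{\left(M \right)} = \frac{1}{3}$ ($m{\left(M \right)} = \left(-2\right) \frac{1}{3} + 1 = - \frac{2}{3} + 1 = \frac{1}{3}$)
$Z = -20850$ ($Z = -2375 - 18475 = -20850$)
$\frac{\left(-66 + m{\left(-6 \right)}\right) \left(-25\right) + 10817}{Z + 31435} = \frac{\left(-66 + \frac{1}{3}\right) \left(-25\right) + 10817}{-20850 + 31435} = \frac{\left(- \frac{197}{3}\right) \left(-25\right) + 10817}{10585} = \left(\frac{4925}{3} + 10817\right) \frac{1}{10585} = \frac{37376}{3} \cdot \frac{1}{10585} = \frac{512}{435}$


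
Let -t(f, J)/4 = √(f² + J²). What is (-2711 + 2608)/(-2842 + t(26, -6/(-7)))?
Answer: 7171787/197620338 - 1442*√8290/98810169 ≈ 0.034962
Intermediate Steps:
t(f, J) = -4*√(J² + f²) (t(f, J) = -4*√(f² + J²) = -4*√(J² + f²))
(-2711 + 2608)/(-2842 + t(26, -6/(-7))) = (-2711 + 2608)/(-2842 - 4*√((-6/(-7))² + 26²)) = -103/(-2842 - 4*√((-6*(-⅐))² + 676)) = -103/(-2842 - 4*√((6/7)² + 676)) = -103/(-2842 - 4*√(36/49 + 676)) = -103/(-2842 - 8*√8290/7)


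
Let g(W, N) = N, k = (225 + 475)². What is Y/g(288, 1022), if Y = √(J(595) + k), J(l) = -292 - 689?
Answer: √489019/1022 ≈ 0.68425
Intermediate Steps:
J(l) = -981
k = 490000 (k = 700² = 490000)
Y = √489019 (Y = √(-981 + 490000) = √489019 ≈ 699.30)
Y/g(288, 1022) = √489019/1022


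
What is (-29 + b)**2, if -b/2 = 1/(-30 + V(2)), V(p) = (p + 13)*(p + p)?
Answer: 190096/225 ≈ 844.87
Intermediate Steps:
V(p) = 2*p*(13 + p) (V(p) = (13 + p)*(2*p) = 2*p*(13 + p))
b = -1/15 (b = -2/(-30 + 2*2*(13 + 2)) = -2/(-30 + 2*2*15) = -2/(-30 + 60) = -2/30 = -2*1/30 = -1/15 ≈ -0.066667)
(-29 + b)**2 = (-29 - 1/15)**2 = (-436/15)**2 = 190096/225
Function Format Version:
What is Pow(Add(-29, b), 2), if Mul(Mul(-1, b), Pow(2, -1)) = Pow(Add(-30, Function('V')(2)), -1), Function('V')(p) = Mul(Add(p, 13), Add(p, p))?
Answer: Rational(190096, 225) ≈ 844.87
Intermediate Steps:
Function('V')(p) = Mul(2, p, Add(13, p)) (Function('V')(p) = Mul(Add(13, p), Mul(2, p)) = Mul(2, p, Add(13, p)))
b = Rational(-1, 15) (b = Mul(-2, Pow(Add(-30, Mul(2, 2, Add(13, 2))), -1)) = Mul(-2, Pow(Add(-30, Mul(2, 2, 15)), -1)) = Mul(-2, Pow(Add(-30, 60), -1)) = Mul(-2, Pow(30, -1)) = Mul(-2, Rational(1, 30)) = Rational(-1, 15) ≈ -0.066667)
Pow(Add(-29, b), 2) = Pow(Add(-29, Rational(-1, 15)), 2) = Pow(Rational(-436, 15), 2) = Rational(190096, 225)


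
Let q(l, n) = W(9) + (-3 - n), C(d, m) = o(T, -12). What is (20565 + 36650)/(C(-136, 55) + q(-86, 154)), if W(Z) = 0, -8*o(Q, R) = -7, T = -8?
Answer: -457720/1249 ≈ -366.47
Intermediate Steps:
o(Q, R) = 7/8 (o(Q, R) = -1/8*(-7) = 7/8)
C(d, m) = 7/8
q(l, n) = -3 - n (q(l, n) = 0 + (-3 - n) = -3 - n)
(20565 + 36650)/(C(-136, 55) + q(-86, 154)) = (20565 + 36650)/(7/8 + (-3 - 1*154)) = 57215/(7/8 + (-3 - 154)) = 57215/(7/8 - 157) = 57215/(-1249/8) = 57215*(-8/1249) = -457720/1249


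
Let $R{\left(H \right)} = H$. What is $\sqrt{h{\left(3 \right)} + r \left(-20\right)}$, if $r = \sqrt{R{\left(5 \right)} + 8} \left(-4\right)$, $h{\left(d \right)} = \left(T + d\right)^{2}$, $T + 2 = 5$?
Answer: $2 \sqrt{9 + 20 \sqrt{13}} \approx 18.012$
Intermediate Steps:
$T = 3$ ($T = -2 + 5 = 3$)
$h{\left(d \right)} = \left(3 + d\right)^{2}$
$r = - 4 \sqrt{13}$ ($r = \sqrt{5 + 8} \left(-4\right) = \sqrt{13} \left(-4\right) = - 4 \sqrt{13} \approx -14.422$)
$\sqrt{h{\left(3 \right)} + r \left(-20\right)} = \sqrt{\left(3 + 3\right)^{2} + - 4 \sqrt{13} \left(-20\right)} = \sqrt{6^{2} + 80 \sqrt{13}} = \sqrt{36 + 80 \sqrt{13}}$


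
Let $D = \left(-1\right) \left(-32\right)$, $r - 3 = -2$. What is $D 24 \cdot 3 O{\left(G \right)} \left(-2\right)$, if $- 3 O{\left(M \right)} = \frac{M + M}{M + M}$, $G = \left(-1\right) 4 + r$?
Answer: $1536$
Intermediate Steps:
$r = 1$ ($r = 3 - 2 = 1$)
$G = -3$ ($G = \left(-1\right) 4 + 1 = -4 + 1 = -3$)
$O{\left(M \right)} = - \frac{1}{3}$ ($O{\left(M \right)} = - \frac{\left(M + M\right) \frac{1}{M + M}}{3} = - \frac{2 M \frac{1}{2 M}}{3} = \left(- \frac{1}{3}\right) 1 = - \frac{1}{3}$)
$D = 32$
$D 24 \cdot 3 O{\left(G \right)} \left(-2\right) = 32 \cdot 24 \cdot 3 \left(- \frac{1}{3}\right) \left(-2\right) = 768 \left(\left(-1\right) \left(-2\right)\right) = 768 \cdot 2 = 1536$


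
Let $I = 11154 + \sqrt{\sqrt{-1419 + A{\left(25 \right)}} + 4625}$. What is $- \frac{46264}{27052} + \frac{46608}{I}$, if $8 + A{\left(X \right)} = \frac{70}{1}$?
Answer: $- \frac{11566}{6763} + \frac{46608}{11154 + \sqrt{4625 + i \sqrt{1357}}} \approx 2.4431 - 0.00010024 i$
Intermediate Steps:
$A{\left(X \right)} = 62$ ($A{\left(X \right)} = -8 + \frac{70}{1} = -8 + 70 \cdot 1 = -8 + 70 = 62$)
$I = 11154 + \sqrt{4625 + i \sqrt{1357}}$ ($I = 11154 + \sqrt{\sqrt{-1419 + 62} + 4625} = 11154 + \sqrt{\sqrt{-1357} + 4625} = 11154 + \sqrt{i \sqrt{1357} + 4625} = 11154 + \sqrt{4625 + i \sqrt{1357}} \approx 11222.0 + 0.27083 i$)
$- \frac{46264}{27052} + \frac{46608}{I} = - \frac{46264}{27052} + \frac{46608}{11154 + \sqrt{4625 + i \sqrt{1357}}} = \left(-46264\right) \frac{1}{27052} + \frac{46608}{11154 + \sqrt{4625 + i \sqrt{1357}}} = - \frac{11566}{6763} + \frac{46608}{11154 + \sqrt{4625 + i \sqrt{1357}}}$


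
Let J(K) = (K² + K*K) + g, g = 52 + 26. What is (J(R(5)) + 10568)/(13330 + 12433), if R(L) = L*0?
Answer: 10646/25763 ≈ 0.41323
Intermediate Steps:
R(L) = 0
g = 78
J(K) = 78 + 2*K² (J(K) = (K² + K*K) + 78 = (K² + K²) + 78 = 2*K² + 78 = 78 + 2*K²)
(J(R(5)) + 10568)/(13330 + 12433) = ((78 + 2*0²) + 10568)/(13330 + 12433) = ((78 + 2*0) + 10568)/25763 = ((78 + 0) + 10568)*(1/25763) = (78 + 10568)*(1/25763) = 10646*(1/25763) = 10646/25763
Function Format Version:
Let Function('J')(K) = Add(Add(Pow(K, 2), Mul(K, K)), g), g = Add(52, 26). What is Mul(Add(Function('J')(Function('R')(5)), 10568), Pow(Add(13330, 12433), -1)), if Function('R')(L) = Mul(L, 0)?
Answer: Rational(10646, 25763) ≈ 0.41323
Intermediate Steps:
Function('R')(L) = 0
g = 78
Function('J')(K) = Add(78, Mul(2, Pow(K, 2))) (Function('J')(K) = Add(Add(Pow(K, 2), Mul(K, K)), 78) = Add(Add(Pow(K, 2), Pow(K, 2)), 78) = Add(Mul(2, Pow(K, 2)), 78) = Add(78, Mul(2, Pow(K, 2))))
Mul(Add(Function('J')(Function('R')(5)), 10568), Pow(Add(13330, 12433), -1)) = Mul(Add(Add(78, Mul(2, Pow(0, 2))), 10568), Pow(Add(13330, 12433), -1)) = Mul(Add(Add(78, Mul(2, 0)), 10568), Pow(25763, -1)) = Mul(Add(Add(78, 0), 10568), Rational(1, 25763)) = Mul(Add(78, 10568), Rational(1, 25763)) = Mul(10646, Rational(1, 25763)) = Rational(10646, 25763)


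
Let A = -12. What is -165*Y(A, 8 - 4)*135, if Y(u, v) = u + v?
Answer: 178200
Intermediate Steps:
-165*Y(A, 8 - 4)*135 = -165*(-12 + (8 - 4))*135 = -165*(-12 + 4)*135 = -165*(-8)*135 = 1320*135 = 178200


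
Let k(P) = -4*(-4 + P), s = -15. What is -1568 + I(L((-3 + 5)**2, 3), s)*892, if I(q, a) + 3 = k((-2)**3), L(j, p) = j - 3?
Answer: 38572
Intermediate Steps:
L(j, p) = -3 + j
k(P) = 16 - 4*P
I(q, a) = 45 (I(q, a) = -3 + (16 - 4*(-2)**3) = -3 + (16 - 4*(-8)) = -3 + (16 + 32) = -3 + 48 = 45)
-1568 + I(L((-3 + 5)**2, 3), s)*892 = -1568 + 45*892 = -1568 + 40140 = 38572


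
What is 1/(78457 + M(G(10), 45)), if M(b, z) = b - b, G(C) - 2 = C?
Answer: 1/78457 ≈ 1.2746e-5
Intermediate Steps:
G(C) = 2 + C
M(b, z) = 0
1/(78457 + M(G(10), 45)) = 1/(78457 + 0) = 1/78457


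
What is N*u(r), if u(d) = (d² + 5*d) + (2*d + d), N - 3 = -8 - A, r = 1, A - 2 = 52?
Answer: -531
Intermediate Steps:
A = 54 (A = 2 + 52 = 54)
N = -59 (N = 3 + (-8 - 1*54) = 3 + (-8 - 54) = 3 - 62 = -59)
u(d) = d² + 8*d (u(d) = (d² + 5*d) + 3*d = d² + 8*d)
N*u(r) = -59*(8 + 1) = -59*9 = -531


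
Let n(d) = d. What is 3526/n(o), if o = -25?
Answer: -3526/25 ≈ -141.04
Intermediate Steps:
3526/n(o) = 3526/(-25) = 3526*(-1/25) = -3526/25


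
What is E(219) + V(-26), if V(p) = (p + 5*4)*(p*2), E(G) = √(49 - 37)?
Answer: 312 + 2*√3 ≈ 315.46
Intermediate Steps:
E(G) = 2*√3 (E(G) = √12 = 2*√3)
V(p) = 2*p*(20 + p) (V(p) = (p + 20)*(2*p) = (20 + p)*(2*p) = 2*p*(20 + p))
E(219) + V(-26) = 2*√3 + 2*(-26)*(20 - 26) = 2*√3 + 2*(-26)*(-6) = 2*√3 + 312 = 312 + 2*√3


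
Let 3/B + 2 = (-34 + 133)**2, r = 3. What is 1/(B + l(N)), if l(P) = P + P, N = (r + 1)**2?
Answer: 9799/313571 ≈ 0.031250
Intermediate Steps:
N = 16 (N = (3 + 1)**2 = 4**2 = 16)
B = 3/9799 (B = 3/(-2 + (-34 + 133)**2) = 3/(-2 + 99**2) = 3/(-2 + 9801) = 3/9799 ≈ 0.00030615)
l(P) = 2*P
1/(B + l(N)) = 1/(3/9799 + 2*16) = 1/(3/9799 + 32) = 1/(313571/9799) = 9799/313571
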